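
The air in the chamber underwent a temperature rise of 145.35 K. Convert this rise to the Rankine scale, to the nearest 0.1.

An interval of 1 K corresponds to 1.8°R.
145.35 × 1.8 = 261.6.

261.6°R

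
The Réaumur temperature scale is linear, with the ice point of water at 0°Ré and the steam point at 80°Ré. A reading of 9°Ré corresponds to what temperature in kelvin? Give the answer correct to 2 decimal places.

284.40 K

Linear interpolation between the fixed points: C = (9 - 0) × 100 / (80 - 0) = 11.2500°C.
Then 11.2500 + 273.15 = 284.40 K.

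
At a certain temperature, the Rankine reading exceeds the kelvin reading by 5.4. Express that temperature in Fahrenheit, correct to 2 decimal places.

-447.52°F

Let x be the kelvin reading; then the Rankine reading is 1.8·x.
(1.8·x) - x = 5.4  ⇒  (0.8)·x = 5.4  ⇒  x = 6.7500 K.
In Celsius: 6.75 - 273.15 = -266.4000°C.
In Fahrenheit: -266.4000 × 1.8 + 32 = -447.52°F.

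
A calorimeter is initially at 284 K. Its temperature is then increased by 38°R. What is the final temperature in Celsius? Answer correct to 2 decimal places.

31.96°C

Initial temperature in Celsius: 284 - 273.15 = 10.8500°C.
The 38°R change is an interval, so only the factor 5/9 applies: +38 × 5/9 = +21.1111°C.
Final Celsius temperature: 10.8500 + 21.1111 = 31.9611°C.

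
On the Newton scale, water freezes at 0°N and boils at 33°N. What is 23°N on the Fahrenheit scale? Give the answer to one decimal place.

Linear interpolation between the fixed points: C = (23 - 0) × 100 / (33 - 0) = 69.6970°C.
Then 69.6970 × 1.8 + 32 = 157.5°F.

157.5°F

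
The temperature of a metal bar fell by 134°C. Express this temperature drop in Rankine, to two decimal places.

241.20°R

Only the scale ratio 1.8 matters for a change in temperature.
134 × 1.8 = 241.20.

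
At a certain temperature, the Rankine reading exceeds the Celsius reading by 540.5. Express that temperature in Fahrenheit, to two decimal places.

Let x be the Celsius reading; then the Rankine reading is 1.8·x + 491.67.
(1.8·x + 491.67) - x = 540.5  ⇒  (0.8)·x = 48.83  ⇒  x = 61.0375°C.
In Fahrenheit: 61.0375 × 1.8 + 32 = 141.87°F.

141.87°F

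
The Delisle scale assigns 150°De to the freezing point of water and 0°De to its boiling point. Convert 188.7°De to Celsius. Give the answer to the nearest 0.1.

-25.8°C

Linear interpolation between the fixed points: C = (188.7 - 150) × 100 / (0 - 150) = -25.8000°C.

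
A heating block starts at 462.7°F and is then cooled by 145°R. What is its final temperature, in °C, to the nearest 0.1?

158.7°C

Initial temperature in Celsius: (462.7 - 32) × 5/9 = 239.2778°C.
The 145°R change is an interval, so only the factor 5/9 applies: -145 × 5/9 = -80.5556°C.
Final Celsius temperature: 239.2778 - 80.5556 = 158.7222°C.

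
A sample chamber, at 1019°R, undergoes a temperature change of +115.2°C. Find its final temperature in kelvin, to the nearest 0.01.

681.31 K

Initial temperature in Celsius: (1019 - 491.67) × 5/9 = 292.9611°C.
Final Celsius temperature: 292.9611 + 115.2000 = 408.1611°C.
In kelvin: 408.1611 + 273.15 = 681.31 K.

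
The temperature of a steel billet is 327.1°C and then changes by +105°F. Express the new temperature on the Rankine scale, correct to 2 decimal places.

1185.45°R

The 105°F change is an interval, so only the factor 5/9 applies: +105 × 5/9 = +58.3333°C.
Final Celsius temperature: 327.1000 + 58.3333 = 385.4333°C.
In Rankine: 385.4333 × 1.8 + 491.67 = 1185.45°R.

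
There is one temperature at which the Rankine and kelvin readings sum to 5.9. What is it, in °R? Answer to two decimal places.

3.79°R

Let R be the Rankine reading. The kelvin reading is K = 5/9·R.
Require R + K = 5.9: (14/9)·R = 5.9.
R = (5.9) / (14/9) = 3.79.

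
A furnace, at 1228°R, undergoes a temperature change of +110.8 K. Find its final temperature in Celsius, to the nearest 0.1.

519.9°C

Initial temperature in Celsius: (1228 - 491.67) × 5/9 = 409.0722°C.
The 110.8 K change is an interval; Kelvin and Celsius degrees are the same size, so ΔC = +110.8°C.
Final Celsius temperature: 409.0722 + 110.8000 = 519.8722°C.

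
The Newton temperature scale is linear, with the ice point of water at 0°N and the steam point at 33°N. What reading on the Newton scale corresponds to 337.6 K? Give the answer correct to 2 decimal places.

21.27°N

First in Celsius: 337.6 - 273.15 = 64.4500°C.
Linearly onto the Newton scale: 0 + (64.4500 / 100) × (33 - 0) = 21.27°N.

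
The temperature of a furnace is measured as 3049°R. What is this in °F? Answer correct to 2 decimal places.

In Celsius: (3049 - 491.67) × 5/9 = 1420.7389°C.
In Fahrenheit: 1420.7389 × 1.8 + 32 = 2589.33°F.

2589.33°F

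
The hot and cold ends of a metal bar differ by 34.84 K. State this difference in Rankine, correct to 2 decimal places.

For a temperature interval the offset drops out; only the factor 1.8 applies.
34.84 × 1.8 = 62.71.

62.71°R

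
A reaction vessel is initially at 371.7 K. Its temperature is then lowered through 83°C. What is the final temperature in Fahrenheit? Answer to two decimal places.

59.99°F

Initial temperature in Celsius: 371.7 - 273.15 = 98.5500°C.
Final Celsius temperature: 98.5500 - 83.0000 = 15.5500°C.
In Fahrenheit: 15.5500 × 1.8 + 32 = 59.99°F.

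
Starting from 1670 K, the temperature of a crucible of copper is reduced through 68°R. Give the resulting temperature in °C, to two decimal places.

Initial temperature in Celsius: 1670 - 273.15 = 1396.8500°C.
The 68°R change is an interval, so only the factor 5/9 applies: -68 × 5/9 = -37.7778°C.
Final Celsius temperature: 1396.8500 - 37.7778 = 1359.0722°C.

1359.07°C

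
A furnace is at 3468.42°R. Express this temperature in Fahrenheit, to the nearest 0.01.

3008.75°F

In Celsius: (3468.42 - 491.67) × 5/9 = 1653.7500°C.
In Fahrenheit: 1653.7500 × 1.8 + 32 = 3008.75°F.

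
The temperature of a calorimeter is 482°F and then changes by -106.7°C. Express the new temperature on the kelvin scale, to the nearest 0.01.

Initial temperature in Celsius: (482 - 32) × 5/9 = 250.0000°C.
Final Celsius temperature: 250.0000 - 106.7000 = 143.3000°C.
In kelvin: 143.3000 + 273.15 = 416.45 K.

416.45 K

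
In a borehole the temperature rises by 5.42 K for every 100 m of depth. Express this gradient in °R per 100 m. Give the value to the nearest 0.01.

9.76 °R/100 m

Since only a temperature interval is involved, the additive offset between the scales drops out.
A change of 1 K is a change of 1.8°R, so 5.42 × 1.8 = 9.76.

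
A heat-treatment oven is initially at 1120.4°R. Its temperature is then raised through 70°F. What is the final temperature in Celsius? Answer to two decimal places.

388.18°C

Initial temperature in Celsius: (1120.4 - 491.67) × 5/9 = 349.2944°C.
The 70°F change is an interval, so only the factor 5/9 applies: +70 × 5/9 = +38.8889°C.
Final Celsius temperature: 349.2944 + 38.8889 = 388.1833°C.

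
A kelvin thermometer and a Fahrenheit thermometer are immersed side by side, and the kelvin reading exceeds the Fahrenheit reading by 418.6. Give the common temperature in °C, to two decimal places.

Let x be the kelvin reading; then the Fahrenheit reading is 1.8·x - 459.67.
(1.8·x - 459.67) - x = -418.6  ⇒  (0.8)·x = 41.07  ⇒  x = 51.3375 K.
In Celsius: 51.3375 - 273.15 = -221.81°C.

-221.81°C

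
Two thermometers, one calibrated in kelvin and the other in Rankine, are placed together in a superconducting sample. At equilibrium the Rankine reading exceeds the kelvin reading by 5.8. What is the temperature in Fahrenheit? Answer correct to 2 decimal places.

Let x be the kelvin reading; then the Rankine reading is 1.8·x.
(1.8·x) - x = 5.8  ⇒  (0.8)·x = 5.8  ⇒  x = 7.2500 K.
In Celsius: 7.25 - 273.15 = -265.9000°C.
In Fahrenheit: -265.9000 × 1.8 + 32 = -446.62°F.

-446.62°F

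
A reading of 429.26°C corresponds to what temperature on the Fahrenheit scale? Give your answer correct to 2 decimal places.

In Fahrenheit: 429.2600 × 1.8 + 32 = 804.67°F.

804.67°F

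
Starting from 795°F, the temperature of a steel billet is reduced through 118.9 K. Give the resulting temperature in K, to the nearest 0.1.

Initial temperature in Celsius: (795 - 32) × 5/9 = 423.8889°C.
The 118.9 K change is an interval; Kelvin and Celsius degrees are the same size, so ΔC = -118.9°C.
Final Celsius temperature: 423.8889 - 118.9000 = 304.9889°C.
In kelvin: 304.9889 + 273.15 = 578.1 K.

578.1 K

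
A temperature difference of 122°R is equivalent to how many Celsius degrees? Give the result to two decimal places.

An interval of 1°R corresponds to 5/9°C.
122 × 5/9 = 67.78.

67.78°C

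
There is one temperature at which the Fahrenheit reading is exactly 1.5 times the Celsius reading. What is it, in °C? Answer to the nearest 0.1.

Let C be the Celsius reading. The Fahrenheit reading is F = 1.8·C + 32.
Require F = 1.5·C: 1.8·C + 32 = 1.5·C.
(0.3)·C = -32  ⇒  C = -106.7.

-106.7°C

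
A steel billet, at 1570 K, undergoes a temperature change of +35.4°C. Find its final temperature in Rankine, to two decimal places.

Initial temperature in Celsius: 1570 - 273.15 = 1296.8500°C.
Final Celsius temperature: 1296.8500 + 35.4000 = 1332.2500°C.
In Rankine: 1332.2500 × 1.8 + 491.67 = 2889.72°R.

2889.72°R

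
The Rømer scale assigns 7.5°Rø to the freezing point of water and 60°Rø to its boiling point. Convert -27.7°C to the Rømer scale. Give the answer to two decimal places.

Linearly onto the Rømer scale: 7.5 + (-27.7000 / 100) × (60 - 7.5) = -7.04°Rø.

-7.04°Rø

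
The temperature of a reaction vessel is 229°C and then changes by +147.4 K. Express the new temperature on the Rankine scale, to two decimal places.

The 147.4 K change is an interval; Kelvin and Celsius degrees are the same size, so ΔC = +147.4°C.
Final Celsius temperature: 229.0000 + 147.4000 = 376.4000°C.
In Rankine: 376.4000 × 1.8 + 491.67 = 1169.19°R.

1169.19°R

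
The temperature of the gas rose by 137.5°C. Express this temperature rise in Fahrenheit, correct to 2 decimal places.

247.50°F

Only the scale ratio 1.8 matters for a change in temperature.
137.5 × 1.8 = 247.50.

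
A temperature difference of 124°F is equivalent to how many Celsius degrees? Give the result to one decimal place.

68.9°C

Only the scale ratio 5/9 matters for a change in temperature.
124 × 5/9 = 68.9.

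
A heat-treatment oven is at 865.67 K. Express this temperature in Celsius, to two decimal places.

In Celsius: 865.67 - 273.15 = 592.5200°C.

592.52°C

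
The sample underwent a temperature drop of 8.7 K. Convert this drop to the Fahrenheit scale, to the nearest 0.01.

15.66°F

Only the scale ratio 1.8 matters for a change in temperature.
8.7 × 1.8 = 15.66.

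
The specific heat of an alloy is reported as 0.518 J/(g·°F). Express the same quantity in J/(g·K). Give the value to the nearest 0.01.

0.93 J/(g·K)

Since only a temperature interval is involved, the additive offset between the scales drops out.
A change of 1 K is a change of 1.8°F, so per K the value is 0.518 × 1.8 = 0.93.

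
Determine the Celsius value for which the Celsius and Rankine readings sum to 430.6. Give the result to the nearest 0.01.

-21.81°C

Let C be the Celsius reading. The Rankine reading is R = 1.8·C + 491.67.
Require C + R = 430.6: (2.8)·C + 491.67 = 430.6.
C = (430.6 - 491.67) / (2.8) = -21.81.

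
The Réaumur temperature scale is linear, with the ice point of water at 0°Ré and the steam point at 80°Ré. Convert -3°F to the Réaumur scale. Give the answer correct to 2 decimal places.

-15.56°Ré

First in Celsius: (-3 - 32) × 5/9 = -19.4444°C.
Linearly onto the Réaumur scale: 0 + (-19.4444 / 100) × (80 - 0) = -15.56°Ré.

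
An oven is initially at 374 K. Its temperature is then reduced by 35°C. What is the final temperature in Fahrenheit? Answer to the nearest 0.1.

Initial temperature in Celsius: 374 - 273.15 = 100.8500°C.
Final Celsius temperature: 100.8500 - 35.0000 = 65.8500°C.
In Fahrenheit: 65.8500 × 1.8 + 32 = 150.5°F.

150.5°F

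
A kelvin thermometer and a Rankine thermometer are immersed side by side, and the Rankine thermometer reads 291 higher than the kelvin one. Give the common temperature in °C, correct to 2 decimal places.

90.60°C

Let x be the kelvin reading; then the Rankine reading is 1.8·x.
(1.8·x) - x = 291  ⇒  (0.8)·x = 291  ⇒  x = 363.7500 K.
In Celsius: 363.75 - 273.15 = 90.60°C.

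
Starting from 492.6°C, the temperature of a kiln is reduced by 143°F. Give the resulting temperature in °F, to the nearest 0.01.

The 143°F change is an interval, so only the factor 5/9 applies: -143 × 5/9 = -79.4444°C.
Final Celsius temperature: 492.6000 - 79.4444 = 413.1556°C.
In Fahrenheit: 413.1556 × 1.8 + 32 = 775.68°F.

775.68°F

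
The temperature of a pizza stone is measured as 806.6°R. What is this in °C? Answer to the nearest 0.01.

In Celsius: (806.6 - 491.67) × 5/9 = 174.9611°C.

174.96°C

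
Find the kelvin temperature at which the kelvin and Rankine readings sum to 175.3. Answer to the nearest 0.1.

Let K be the kelvin reading. The Rankine reading is R = 1.8·K.
Require K + R = 175.3: (2.8)·K = 175.3.
K = (175.3) / (2.8) = 62.6.

62.6 K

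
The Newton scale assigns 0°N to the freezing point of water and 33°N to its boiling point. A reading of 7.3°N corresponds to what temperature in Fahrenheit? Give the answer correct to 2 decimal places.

71.82°F

Linear interpolation between the fixed points: C = (7.3 - 0) × 100 / (33 - 0) = 22.1212°C.
Then 22.1212 × 1.8 + 32 = 71.82°F.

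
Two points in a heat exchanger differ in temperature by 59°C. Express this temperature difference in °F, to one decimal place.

106.2°F

An interval of 1°C corresponds to 1.8°F.
59 × 1.8 = 106.2.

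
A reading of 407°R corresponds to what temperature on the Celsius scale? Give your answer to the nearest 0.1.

In Celsius: (407 - 491.67) × 5/9 = -47.0389°C.

-47.0°C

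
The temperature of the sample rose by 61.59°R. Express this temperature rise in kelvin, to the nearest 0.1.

34.2 K

For a temperature interval the offset drops out; only the factor 5/9 applies.
61.59 × 5/9 = 34.2.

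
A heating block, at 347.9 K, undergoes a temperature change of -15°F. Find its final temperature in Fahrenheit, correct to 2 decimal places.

Initial temperature in Celsius: 347.9 - 273.15 = 74.7500°C.
The 15°F change is an interval, so only the factor 5/9 applies: -15 × 5/9 = -8.3333°C.
Final Celsius temperature: 74.7500 - 8.3333 = 66.4167°C.
In Fahrenheit: 66.4167 × 1.8 + 32 = 151.55°F.

151.55°F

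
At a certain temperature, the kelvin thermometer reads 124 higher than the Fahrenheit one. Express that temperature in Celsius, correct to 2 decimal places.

146.44°C

Let x be the Fahrenheit reading; then the kelvin reading is 5/9·x + 255.372.
(5/9·x + 255.372) - x = 124  ⇒  (-4/9)·x = -131.372  ⇒  x = 295.5875°F.
In Celsius: (295.5875 - 32) × 5/9 = 146.44°C.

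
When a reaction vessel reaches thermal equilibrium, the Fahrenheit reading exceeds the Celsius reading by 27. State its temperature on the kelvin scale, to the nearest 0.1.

266.9 K

Let x be the Fahrenheit reading; then the Celsius reading is 5/9·x - 17.7778.
(5/9·x - 17.7778) - x = -27  ⇒  (-4/9)·x = -83/9  ⇒  x = 20.7500°F.
In Celsius: (20.75 - 32) × 5/9 = -6.2500°C.
In kelvin: -6.2500 + 273.15 = 266.9 K.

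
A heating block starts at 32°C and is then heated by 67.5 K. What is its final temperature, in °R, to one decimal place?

670.8°R

The 67.5 K change is an interval; Kelvin and Celsius degrees are the same size, so ΔC = +67.5°C.
Final Celsius temperature: 32.0000 + 67.5000 = 99.5000°C.
In Rankine: 99.5000 × 1.8 + 491.67 = 670.8°R.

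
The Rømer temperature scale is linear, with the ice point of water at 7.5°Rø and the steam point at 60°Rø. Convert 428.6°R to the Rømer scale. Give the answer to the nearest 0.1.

-10.9°Rø

First in Celsius: (428.6 - 491.67) × 5/9 = -35.0389°C.
Linearly onto the Rømer scale: 7.5 + (-35.0389 / 100) × (60 - 7.5) = -10.9°Rø.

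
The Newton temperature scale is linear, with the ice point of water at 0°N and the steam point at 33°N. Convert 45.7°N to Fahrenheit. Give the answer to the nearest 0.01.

Linear interpolation between the fixed points: C = (45.7 - 0) × 100 / (33 - 0) = 138.4848°C.
Then 138.4848 × 1.8 + 32 = 281.27°F.

281.27°F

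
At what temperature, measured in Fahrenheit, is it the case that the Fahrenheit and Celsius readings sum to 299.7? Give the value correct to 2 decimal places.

Let F be the Fahrenheit reading. The Celsius reading is C = 5/9·F - 17.7778.
Require F + C = 299.7: (14/9)·F - 17.7778 = 299.7.
F = (299.7 + 17.7778) / (14/9) = 204.09.

204.09°F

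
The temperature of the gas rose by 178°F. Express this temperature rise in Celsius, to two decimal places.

98.89°C

Only the scale ratio 5/9 matters for a change in temperature.
178 × 5/9 = 98.89.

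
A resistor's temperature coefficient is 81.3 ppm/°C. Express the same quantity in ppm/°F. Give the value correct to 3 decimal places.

Since only a temperature interval is involved, the additive offset between the scales drops out.
A change of 1°F is a change of 5/9°C, so per °F the value is 81.3 × 5/9 = 45.167.

45.167 ppm/°F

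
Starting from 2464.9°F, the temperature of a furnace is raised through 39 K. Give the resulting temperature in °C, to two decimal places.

1390.61°C

Initial temperature in Celsius: (2464.9 - 32) × 5/9 = 1351.6111°C.
The 39 K change is an interval; Kelvin and Celsius degrees are the same size, so ΔC = +39°C.
Final Celsius temperature: 1351.6111 + 39.0000 = 1390.6111°C.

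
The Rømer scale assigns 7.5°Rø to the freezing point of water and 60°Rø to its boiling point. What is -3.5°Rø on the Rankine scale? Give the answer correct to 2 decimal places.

453.96°R

Linear interpolation between the fixed points: C = (-3.5 - 7.5) × 100 / (60 - 7.5) = -20.9524°C.
Then -20.9524 × 1.8 + 491.67 = 453.96°R.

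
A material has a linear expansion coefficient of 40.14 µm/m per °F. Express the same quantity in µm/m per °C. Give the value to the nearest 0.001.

The quantity depends on a temperature interval, so only the ratio of degree sizes applies; the offset between the scales is irrelevant.
A change of 1°C is a change of 1.8°F, so per °C the value is 40.14 × 1.8 = 72.252.

72.252 µm/m per °C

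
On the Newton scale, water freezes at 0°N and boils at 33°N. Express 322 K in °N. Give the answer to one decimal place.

16.1°N

First in Celsius: 322 - 273.15 = 48.8500°C.
Linearly onto the Newton scale: 0 + (48.8500 / 100) × (33 - 0) = 16.1°N.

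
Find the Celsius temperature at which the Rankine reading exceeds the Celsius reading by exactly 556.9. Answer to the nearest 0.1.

Let C be the Celsius reading. The Rankine reading is R = 1.8·C + 491.67.
Require R - C = 556.9: (0.8)·C + 491.67 = 556.9.
C = (556.9 - 491.67) / (0.8) = 81.5.

81.5°C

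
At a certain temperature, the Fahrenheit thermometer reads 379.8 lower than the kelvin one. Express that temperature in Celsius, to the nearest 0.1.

-173.3°C

Let x be the kelvin reading; then the Fahrenheit reading is 1.8·x - 459.67.
(1.8·x - 459.67) - x = -379.8  ⇒  (0.8)·x = 79.87  ⇒  x = 99.8375 K.
In Celsius: 99.8375 - 273.15 = -173.3°C.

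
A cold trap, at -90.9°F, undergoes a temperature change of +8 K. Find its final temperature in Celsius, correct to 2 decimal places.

Initial temperature in Celsius: (-90.9 - 32) × 5/9 = -68.2778°C.
The 8 K change is an interval; Kelvin and Celsius degrees are the same size, so ΔC = +8°C.
Final Celsius temperature: -68.2778 + 8.0000 = -60.2778°C.

-60.28°C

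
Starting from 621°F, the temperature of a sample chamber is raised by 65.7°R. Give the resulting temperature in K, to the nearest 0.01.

636.87 K

Initial temperature in Celsius: (621 - 32) × 5/9 = 327.2222°C.
The 65.7°R change is an interval, so only the factor 5/9 applies: +65.7 × 5/9 = +36.5000°C.
Final Celsius temperature: 327.2222 + 36.5000 = 363.7222°C.
In kelvin: 363.7222 + 273.15 = 636.87 K.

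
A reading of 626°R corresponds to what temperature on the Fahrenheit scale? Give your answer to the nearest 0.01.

In Celsius: (626 - 491.67) × 5/9 = 74.6278°C.
In Fahrenheit: 74.6278 × 1.8 + 32 = 166.33°F.

166.33°F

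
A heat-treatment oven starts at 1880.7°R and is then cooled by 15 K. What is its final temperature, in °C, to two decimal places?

756.68°C

Initial temperature in Celsius: (1880.7 - 491.67) × 5/9 = 771.6833°C.
The 15 K change is an interval; Kelvin and Celsius degrees are the same size, so ΔC = -15°C.
Final Celsius temperature: 771.6833 - 15.0000 = 756.6833°C.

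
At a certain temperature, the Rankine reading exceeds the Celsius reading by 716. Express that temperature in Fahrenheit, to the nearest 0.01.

536.74°F

Let x be the Celsius reading; then the Rankine reading is 1.8·x + 491.67.
(1.8·x + 491.67) - x = 716  ⇒  (0.8)·x = 224.33  ⇒  x = 280.4125°C.
In Fahrenheit: 280.4125 × 1.8 + 32 = 536.74°F.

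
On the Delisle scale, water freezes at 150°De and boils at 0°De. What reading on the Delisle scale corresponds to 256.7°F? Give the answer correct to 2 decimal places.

First in Celsius: (256.7 - 32) × 5/9 = 124.8333°C.
Linearly onto the Delisle scale: 150 + (124.8333 / 100) × (0 - 150) = -37.25°De.

-37.25°De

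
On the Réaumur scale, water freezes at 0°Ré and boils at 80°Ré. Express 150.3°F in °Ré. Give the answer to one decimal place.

First in Celsius: (150.3 - 32) × 5/9 = 65.7222°C.
Linearly onto the Réaumur scale: 0 + (65.7222 / 100) × (80 - 0) = 52.6°Ré.

52.6°Ré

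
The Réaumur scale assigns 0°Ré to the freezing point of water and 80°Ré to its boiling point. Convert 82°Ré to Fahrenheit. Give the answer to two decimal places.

216.50°F

Linear interpolation between the fixed points: C = (82 - 0) × 100 / (80 - 0) = 102.5000°C.
Then 102.5000 × 1.8 + 32 = 216.50°F.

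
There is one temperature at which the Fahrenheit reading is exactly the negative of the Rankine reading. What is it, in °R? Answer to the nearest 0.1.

Let R be the Rankine reading. The Fahrenheit reading is F = 1·R - 459.67.
Require F = -1·R: 1·R - 459.67 = -1·R.
(2)·R = 459.67  ⇒  R = 229.8.

229.8°R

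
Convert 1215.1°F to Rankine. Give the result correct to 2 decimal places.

1674.77°R

In Celsius: (1215.1 - 32) × 5/9 = 657.2778°C.
In Rankine: 657.2778 × 1.8 + 491.67 = 1674.77°R.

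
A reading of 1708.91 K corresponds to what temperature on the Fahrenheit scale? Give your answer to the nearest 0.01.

2616.37°F

In Celsius: 1708.91 - 273.15 = 1435.7600°C.
In Fahrenheit: 1435.7600 × 1.8 + 32 = 2616.37°F.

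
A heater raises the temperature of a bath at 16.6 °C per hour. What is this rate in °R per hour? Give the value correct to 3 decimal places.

29.880 °R/hour

The quantity depends on a temperature interval, so only the ratio of degree sizes applies; the offset between the scales is irrelevant.
A change of 1°C is a change of 1.8°R, so 16.6 × 1.8 = 29.880.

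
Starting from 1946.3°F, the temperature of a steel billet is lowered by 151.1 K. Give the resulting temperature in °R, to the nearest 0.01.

Initial temperature in Celsius: (1946.3 - 32) × 5/9 = 1063.5000°C.
The 151.1 K change is an interval; Kelvin and Celsius degrees are the same size, so ΔC = -151.1°C.
Final Celsius temperature: 1063.5000 - 151.1000 = 912.4000°C.
In Rankine: 912.4000 × 1.8 + 491.67 = 2133.99°R.

2133.99°R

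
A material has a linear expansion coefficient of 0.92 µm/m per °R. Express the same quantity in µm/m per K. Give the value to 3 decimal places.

1.656 µm/m per K

Since only a temperature interval is involved, the additive offset between the scales drops out.
A change of 1 K is a change of 1.8°R, so per K the value is 0.92 × 1.8 = 1.656.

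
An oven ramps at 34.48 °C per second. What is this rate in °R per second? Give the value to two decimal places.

62.06 °R/second

The quantity depends on a temperature interval, so only the ratio of degree sizes applies; the offset between the scales is irrelevant.
A change of 1°C is a change of 1.8°R, so 34.48 × 1.8 = 62.06.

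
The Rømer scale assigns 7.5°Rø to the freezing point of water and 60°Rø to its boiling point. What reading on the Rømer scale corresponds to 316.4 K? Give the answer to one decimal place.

30.2°Rø

First in Celsius: 316.4 - 273.15 = 43.2500°C.
Linearly onto the Rømer scale: 7.5 + (43.2500 / 100) × (60 - 7.5) = 30.2°Rø.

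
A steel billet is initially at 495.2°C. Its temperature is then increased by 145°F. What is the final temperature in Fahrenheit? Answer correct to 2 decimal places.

The 145°F change is an interval, so only the factor 5/9 applies: +145 × 5/9 = +80.5556°C.
Final Celsius temperature: 495.2000 + 80.5556 = 575.7556°C.
In Fahrenheit: 575.7556 × 1.8 + 32 = 1068.36°F.

1068.36°F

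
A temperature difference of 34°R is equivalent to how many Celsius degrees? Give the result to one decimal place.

For a temperature interval the offset drops out; only the factor 5/9 applies.
34 × 5/9 = 18.9.

18.9°C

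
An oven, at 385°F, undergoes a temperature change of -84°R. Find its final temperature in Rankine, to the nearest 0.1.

760.7°R

Initial temperature in Celsius: (385 - 32) × 5/9 = 196.1111°C.
The 84°R change is an interval, so only the factor 5/9 applies: -84 × 5/9 = -46.6667°C.
Final Celsius temperature: 196.1111 - 46.6667 = 149.4444°C.
In Rankine: 149.4444 × 1.8 + 491.67 = 760.7°R.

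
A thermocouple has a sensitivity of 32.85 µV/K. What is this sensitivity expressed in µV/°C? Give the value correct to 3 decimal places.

The quantity depends on a temperature interval, so only the ratio of degree sizes applies; the offset between the scales is irrelevant.
A change of 1°C is a change of 1 K, so per °C the value is 32.85 × 1 = 32.850.

32.850 µV/°C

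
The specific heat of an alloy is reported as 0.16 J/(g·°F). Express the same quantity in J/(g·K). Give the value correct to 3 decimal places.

0.288 J/(g·K)

The quantity depends on a temperature interval, so only the ratio of degree sizes applies; the offset between the scales is irrelevant.
A change of 1 K is a change of 1.8°F, so per K the value is 0.16 × 1.8 = 0.288.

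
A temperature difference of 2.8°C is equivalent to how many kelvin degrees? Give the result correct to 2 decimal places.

Celsius and kelvin degrees are the same size, so the interval is unchanged: 2.80.

2.80 K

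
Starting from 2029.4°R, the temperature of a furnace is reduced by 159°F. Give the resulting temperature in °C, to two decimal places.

765.96°C

Initial temperature in Celsius: (2029.4 - 491.67) × 5/9 = 854.2944°C.
The 159°F change is an interval, so only the factor 5/9 applies: -159 × 5/9 = -88.3333°C.
Final Celsius temperature: 854.2944 - 88.3333 = 765.9611°C.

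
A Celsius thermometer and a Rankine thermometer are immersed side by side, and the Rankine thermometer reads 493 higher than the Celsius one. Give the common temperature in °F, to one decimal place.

35.0°F

Let x be the Celsius reading; then the Rankine reading is 1.8·x + 491.67.
(1.8·x + 491.67) - x = 493  ⇒  (0.8)·x = 1.33  ⇒  x = 1.6625°C.
In Fahrenheit: 1.6625 × 1.8 + 32 = 35.0°F.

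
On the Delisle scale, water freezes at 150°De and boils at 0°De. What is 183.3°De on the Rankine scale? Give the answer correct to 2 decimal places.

Linear interpolation between the fixed points: C = (183.3 - 150) × 100 / (0 - 150) = -22.2000°C.
Then -22.2000 × 1.8 + 491.67 = 451.71°R.

451.71°R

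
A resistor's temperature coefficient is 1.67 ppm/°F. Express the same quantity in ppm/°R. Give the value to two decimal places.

1.67 ppm/°R

Since only a temperature interval is involved, the additive offset between the scales drops out.
A change of 1°R is a change of 1°F, so per °R the value is 1.67 × 1 = 1.67.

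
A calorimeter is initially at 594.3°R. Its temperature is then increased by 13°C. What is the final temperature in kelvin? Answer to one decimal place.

Initial temperature in Celsius: (594.3 - 491.67) × 5/9 = 57.0167°C.
Final Celsius temperature: 57.0167 + 13.0000 = 70.0167°C.
In kelvin: 70.0167 + 273.15 = 343.2 K.

343.2 K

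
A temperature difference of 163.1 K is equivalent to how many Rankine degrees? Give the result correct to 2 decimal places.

For a temperature interval the offset drops out; only the factor 1.8 applies.
163.1 × 1.8 = 293.58.

293.58°R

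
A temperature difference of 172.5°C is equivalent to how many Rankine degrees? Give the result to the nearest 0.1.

An interval of 1°C corresponds to 1.8°R.
172.5 × 1.8 = 310.5.

310.5°R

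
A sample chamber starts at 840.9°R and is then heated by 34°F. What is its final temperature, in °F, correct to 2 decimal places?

Initial temperature in Celsius: (840.9 - 491.67) × 5/9 = 194.0167°C.
The 34°F change is an interval, so only the factor 5/9 applies: +34 × 5/9 = +18.8889°C.
Final Celsius temperature: 194.0167 + 18.8889 = 212.9056°C.
In Fahrenheit: 212.9056 × 1.8 + 32 = 415.23°F.

415.23°F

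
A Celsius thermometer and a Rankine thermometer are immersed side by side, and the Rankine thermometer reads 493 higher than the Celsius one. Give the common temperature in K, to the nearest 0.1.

Let x be the Celsius reading; then the Rankine reading is 1.8·x + 491.67.
(1.8·x + 491.67) - x = 493  ⇒  (0.8)·x = 1.33  ⇒  x = 1.6625°C.
In kelvin: 1.6625 + 273.15 = 274.8 K.

274.8 K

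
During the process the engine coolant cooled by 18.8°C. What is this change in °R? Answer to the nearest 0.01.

33.84°R

An interval of 1°C corresponds to 1.8°R.
18.8 × 1.8 = 33.84.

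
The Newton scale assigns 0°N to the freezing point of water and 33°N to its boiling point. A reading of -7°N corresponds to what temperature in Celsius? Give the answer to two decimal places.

-21.21°C

Linear interpolation between the fixed points: C = (-7 - 0) × 100 / (33 - 0) = -21.2121°C.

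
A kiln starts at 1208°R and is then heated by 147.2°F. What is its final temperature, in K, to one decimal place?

752.9 K

Initial temperature in Celsius: (1208 - 491.67) × 5/9 = 397.9611°C.
The 147.2°F change is an interval, so only the factor 5/9 applies: +147.2 × 5/9 = +81.7778°C.
Final Celsius temperature: 397.9611 + 81.7778 = 479.7389°C.
In kelvin: 479.7389 + 273.15 = 752.9 K.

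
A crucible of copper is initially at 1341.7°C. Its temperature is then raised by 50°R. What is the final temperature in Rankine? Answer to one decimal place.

The 50°R change is an interval, so only the factor 5/9 applies: +50 × 5/9 = +27.7778°C.
Final Celsius temperature: 1341.7000 + 27.7778 = 1369.4778°C.
In Rankine: 1369.4778 × 1.8 + 491.67 = 2956.7°R.

2956.7°R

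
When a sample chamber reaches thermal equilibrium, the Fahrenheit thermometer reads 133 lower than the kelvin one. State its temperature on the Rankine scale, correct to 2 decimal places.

735.01°R

Let x be the kelvin reading; then the Fahrenheit reading is 1.8·x - 459.67.
(1.8·x - 459.67) - x = -133  ⇒  (0.8)·x = 326.67  ⇒  x = 408.3375 K.
In Celsius: 408.3375 - 273.15 = 135.1875°C.
In Rankine: 135.1875 × 1.8 + 491.67 = 735.01°R.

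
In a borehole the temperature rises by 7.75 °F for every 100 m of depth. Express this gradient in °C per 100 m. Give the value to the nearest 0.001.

4.306 °C/100 m

Since only a temperature interval is involved, the additive offset between the scales drops out.
A change of 1°F is a change of 5/9°C, so 7.75 × 5/9 = 4.306.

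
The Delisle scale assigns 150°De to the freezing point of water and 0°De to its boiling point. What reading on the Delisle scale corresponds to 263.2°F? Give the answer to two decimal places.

-42.67°De

First in Celsius: (263.2 - 32) × 5/9 = 128.4444°C.
Linearly onto the Delisle scale: 150 + (128.4444 / 100) × (0 - 150) = -42.67°De.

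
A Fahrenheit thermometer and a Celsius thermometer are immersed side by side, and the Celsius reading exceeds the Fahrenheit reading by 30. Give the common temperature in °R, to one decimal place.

352.2°R

Let x be the Fahrenheit reading; then the Celsius reading is 5/9·x - 17.7778.
(5/9·x - 17.7778) - x = 30  ⇒  (-4/9)·x = 47.7778  ⇒  x = -107.5000°F.
In Celsius: (-107.5 - 32) × 5/9 = -77.5000°C.
In Rankine: -77.5000 × 1.8 + 491.67 = 352.2°R.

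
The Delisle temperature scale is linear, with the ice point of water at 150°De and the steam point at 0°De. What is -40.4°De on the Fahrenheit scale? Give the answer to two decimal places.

Linear interpolation between the fixed points: C = (-40.4 - 150) × 100 / (0 - 150) = 126.9333°C.
Then 126.9333 × 1.8 + 32 = 260.48°F.

260.48°F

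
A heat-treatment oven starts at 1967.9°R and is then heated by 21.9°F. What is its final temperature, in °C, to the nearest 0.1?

Initial temperature in Celsius: (1967.9 - 491.67) × 5/9 = 820.1278°C.
The 21.9°F change is an interval, so only the factor 5/9 applies: +21.9 × 5/9 = +12.1667°C.
Final Celsius temperature: 820.1278 + 12.1667 = 832.2944°C.

832.3°C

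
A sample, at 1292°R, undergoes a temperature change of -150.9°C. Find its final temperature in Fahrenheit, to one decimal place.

Initial temperature in Celsius: (1292 - 491.67) × 5/9 = 444.6278°C.
Final Celsius temperature: 444.6278 - 150.9000 = 293.7278°C.
In Fahrenheit: 293.7278 × 1.8 + 32 = 560.7°F.

560.7°F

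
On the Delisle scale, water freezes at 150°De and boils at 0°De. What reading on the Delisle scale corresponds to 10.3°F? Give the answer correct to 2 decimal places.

First in Celsius: (10.3 - 32) × 5/9 = -12.0556°C.
Linearly onto the Delisle scale: 150 + (-12.0556 / 100) × (0 - 150) = 168.08°De.

168.08°De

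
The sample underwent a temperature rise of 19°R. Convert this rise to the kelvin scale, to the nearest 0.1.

10.6 K

Only the scale ratio 5/9 matters for a change in temperature.
19 × 5/9 = 10.6.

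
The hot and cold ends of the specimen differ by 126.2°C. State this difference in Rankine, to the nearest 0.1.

For a temperature interval the offset drops out; only the factor 1.8 applies.
126.2 × 1.8 = 227.2.

227.2°R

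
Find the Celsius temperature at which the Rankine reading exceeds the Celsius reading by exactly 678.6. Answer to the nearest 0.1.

233.7°C

Let C be the Celsius reading. The Rankine reading is R = 1.8·C + 491.67.
Require R - C = 678.6: (0.8)·C + 491.67 = 678.6.
C = (678.6 - 491.67) / (0.8) = 233.7.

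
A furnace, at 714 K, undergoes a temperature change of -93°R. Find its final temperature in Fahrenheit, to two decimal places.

732.53°F

Initial temperature in Celsius: 714 - 273.15 = 440.8500°C.
The 93°R change is an interval, so only the factor 5/9 applies: -93 × 5/9 = -51.6667°C.
Final Celsius temperature: 440.8500 - 51.6667 = 389.1833°C.
In Fahrenheit: 389.1833 × 1.8 + 32 = 732.53°F.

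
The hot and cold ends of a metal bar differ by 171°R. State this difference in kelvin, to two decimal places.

An interval of 1°R corresponds to 5/9 K.
171 × 5/9 = 95.00.

95.00 K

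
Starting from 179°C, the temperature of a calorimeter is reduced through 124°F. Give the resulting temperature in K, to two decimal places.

383.26 K

The 124°F change is an interval, so only the factor 5/9 applies: -124 × 5/9 = -68.8889°C.
Final Celsius temperature: 179.0000 - 68.8889 = 110.1111°C.
In kelvin: 110.1111 + 273.15 = 383.26 K.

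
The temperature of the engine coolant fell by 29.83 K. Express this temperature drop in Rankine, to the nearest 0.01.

An interval of 1 K corresponds to 1.8°R.
29.83 × 1.8 = 53.69.

53.69°R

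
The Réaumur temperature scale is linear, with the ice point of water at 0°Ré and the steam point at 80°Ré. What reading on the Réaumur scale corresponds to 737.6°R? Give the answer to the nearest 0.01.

First in Celsius: (737.6 - 491.67) × 5/9 = 136.6278°C.
Linearly onto the Réaumur scale: 0 + (136.6278 / 100) × (80 - 0) = 109.30°Ré.

109.30°Ré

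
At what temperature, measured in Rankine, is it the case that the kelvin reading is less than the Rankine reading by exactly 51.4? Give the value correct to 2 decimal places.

115.65°R

Let R be the Rankine reading. The kelvin reading is K = 5/9·R.
Require K - R = -51.4: (-4/9)·R = -51.4.
R = (-51.4) / (-4/9) = 115.65.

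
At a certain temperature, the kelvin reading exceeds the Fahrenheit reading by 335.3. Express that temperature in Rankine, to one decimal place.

279.8°R

Let x be the kelvin reading; then the Fahrenheit reading is 1.8·x - 459.67.
(1.8·x - 459.67) - x = -335.3  ⇒  (0.8)·x = 124.37  ⇒  x = 155.4625 K.
In Celsius: 155.4625 - 273.15 = -117.6875°C.
In Rankine: -117.6875 × 1.8 + 491.67 = 279.8°R.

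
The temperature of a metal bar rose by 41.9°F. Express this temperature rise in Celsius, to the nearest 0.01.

23.28°C

For a temperature interval the offset drops out; only the factor 5/9 applies.
41.9 × 5/9 = 23.28.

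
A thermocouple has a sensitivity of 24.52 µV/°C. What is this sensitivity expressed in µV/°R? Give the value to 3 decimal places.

The quantity depends on a temperature interval, so only the ratio of degree sizes applies; the offset between the scales is irrelevant.
A change of 1°R is a change of 5/9°C, so per °R the value is 24.52 × 5/9 = 13.622.

13.622 µV/°R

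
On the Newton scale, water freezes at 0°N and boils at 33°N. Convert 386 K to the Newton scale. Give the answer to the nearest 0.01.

First in Celsius: 386 - 273.15 = 112.8500°C.
Linearly onto the Newton scale: 0 + (112.8500 / 100) × (33 - 0) = 37.24°N.

37.24°N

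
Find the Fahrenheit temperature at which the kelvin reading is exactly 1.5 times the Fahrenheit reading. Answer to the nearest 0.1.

270.4°F

Let F be the Fahrenheit reading. The kelvin reading is K = 5/9·F + 255.372.
Require K = 1.5·F: 5/9·F + 255.372 = 1.5·F.
(-17/18)·F = -255.372  ⇒  F = 270.4.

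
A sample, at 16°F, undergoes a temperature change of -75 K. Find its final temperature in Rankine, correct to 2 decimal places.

340.67°R

Initial temperature in Celsius: (16 - 32) × 5/9 = -8.8889°C.
The 75 K change is an interval; Kelvin and Celsius degrees are the same size, so ΔC = -75°C.
Final Celsius temperature: -8.8889 - 75.0000 = -83.8889°C.
In Rankine: -83.8889 × 1.8 + 491.67 = 340.67°R.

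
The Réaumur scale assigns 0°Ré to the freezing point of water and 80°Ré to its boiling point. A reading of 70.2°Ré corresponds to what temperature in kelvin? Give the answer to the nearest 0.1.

360.9 K

Linear interpolation between the fixed points: C = (70.2 - 0) × 100 / (80 - 0) = 87.7500°C.
Then 87.7500 + 273.15 = 360.9 K.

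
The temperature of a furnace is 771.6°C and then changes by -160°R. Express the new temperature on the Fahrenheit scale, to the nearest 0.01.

The 160°R change is an interval, so only the factor 5/9 applies: -160 × 5/9 = -88.8889°C.
Final Celsius temperature: 771.6000 - 88.8889 = 682.7111°C.
In Fahrenheit: 682.7111 × 1.8 + 32 = 1260.88°F.

1260.88°F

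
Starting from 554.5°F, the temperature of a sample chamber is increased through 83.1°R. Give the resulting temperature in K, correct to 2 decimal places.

Initial temperature in Celsius: (554.5 - 32) × 5/9 = 290.2778°C.
The 83.1°R change is an interval, so only the factor 5/9 applies: +83.1 × 5/9 = +46.1667°C.
Final Celsius temperature: 290.2778 + 46.1667 = 336.4444°C.
In kelvin: 336.4444 + 273.15 = 609.59 K.

609.59 K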